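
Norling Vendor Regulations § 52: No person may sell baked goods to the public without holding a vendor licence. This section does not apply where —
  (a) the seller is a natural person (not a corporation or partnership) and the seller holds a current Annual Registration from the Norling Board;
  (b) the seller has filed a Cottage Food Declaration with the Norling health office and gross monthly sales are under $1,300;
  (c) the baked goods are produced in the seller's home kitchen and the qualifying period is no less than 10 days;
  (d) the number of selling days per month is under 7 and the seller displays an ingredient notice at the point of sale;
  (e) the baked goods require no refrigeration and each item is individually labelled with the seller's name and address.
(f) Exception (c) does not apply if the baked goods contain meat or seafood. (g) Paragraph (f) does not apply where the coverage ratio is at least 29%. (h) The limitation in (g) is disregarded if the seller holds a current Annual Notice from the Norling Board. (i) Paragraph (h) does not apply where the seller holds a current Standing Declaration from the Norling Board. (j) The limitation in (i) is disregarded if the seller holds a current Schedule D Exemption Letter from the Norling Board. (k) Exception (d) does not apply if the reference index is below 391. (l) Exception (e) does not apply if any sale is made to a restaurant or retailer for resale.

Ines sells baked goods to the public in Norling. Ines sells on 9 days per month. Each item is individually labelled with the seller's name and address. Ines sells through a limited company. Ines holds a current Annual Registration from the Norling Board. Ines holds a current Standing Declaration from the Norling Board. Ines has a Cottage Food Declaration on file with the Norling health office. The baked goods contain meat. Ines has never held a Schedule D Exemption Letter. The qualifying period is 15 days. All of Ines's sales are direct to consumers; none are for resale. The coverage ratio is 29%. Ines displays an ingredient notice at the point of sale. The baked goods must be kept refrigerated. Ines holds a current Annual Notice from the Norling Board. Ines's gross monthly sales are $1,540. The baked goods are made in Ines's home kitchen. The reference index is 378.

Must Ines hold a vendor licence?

No — exception (c) applies; Ines is not required to hold a vendor licence.

Exception (a) fails — the seller operates through a limited company.
Exception (b) does not apply: gross monthly sales are $1,540, not under $1,300.
Exception (c) is satisfied on its face — the baked goods are home-kitchen produced; the qualifying period is 15 days, meeting the 10 days threshold. Under paragraphs (f)–(j): (f) is engaged (the baked goods contain meat), but is overridden by (g): (g) operates against (f): the coverage ratio is 29%, meeting the 29% threshold. (h) is triggered (a current Annual Notice is held), but is displaced by (i): (i) operates against (h): a current Standing Declaration is held. (j) is inapplicable (there is no Schedule D Exemption Letter in force), so (i) stands. (c) remains available.
Exception (d) fails — the number of selling days per month is 9, not under 7.
Exception (e) does not apply: the baked goods require refrigeration.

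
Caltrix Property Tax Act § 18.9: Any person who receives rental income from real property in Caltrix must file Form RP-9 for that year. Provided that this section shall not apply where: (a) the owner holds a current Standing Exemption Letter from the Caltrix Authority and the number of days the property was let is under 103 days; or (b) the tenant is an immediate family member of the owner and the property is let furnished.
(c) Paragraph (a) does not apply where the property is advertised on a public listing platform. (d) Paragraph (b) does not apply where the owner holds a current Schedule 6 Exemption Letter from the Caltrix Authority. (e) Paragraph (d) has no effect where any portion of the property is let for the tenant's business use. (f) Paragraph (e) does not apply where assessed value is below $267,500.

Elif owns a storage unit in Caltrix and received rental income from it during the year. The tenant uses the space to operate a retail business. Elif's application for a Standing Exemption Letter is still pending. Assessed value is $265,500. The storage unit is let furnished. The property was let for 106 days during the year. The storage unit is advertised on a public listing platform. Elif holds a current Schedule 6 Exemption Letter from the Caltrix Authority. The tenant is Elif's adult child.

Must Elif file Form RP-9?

Exception (a) fails — no current Standing Exemption Letter is held.
Exception (b): the tenant is an immediate family member; the property is let furnished — every condition holds. But applying paragraphs (d)–(f): (d) operates against (b): a current Schedule 6 Exemption Letter is held. (e) operates (the space is let for business use), but is displaced by (f): (f) is engaged — assessed value is $265,500, below the $267,500 limit. Exception (b) does not apply.
No exception is made out. Elif falls within the general rule.

Yes — Elif must file Form RP-9.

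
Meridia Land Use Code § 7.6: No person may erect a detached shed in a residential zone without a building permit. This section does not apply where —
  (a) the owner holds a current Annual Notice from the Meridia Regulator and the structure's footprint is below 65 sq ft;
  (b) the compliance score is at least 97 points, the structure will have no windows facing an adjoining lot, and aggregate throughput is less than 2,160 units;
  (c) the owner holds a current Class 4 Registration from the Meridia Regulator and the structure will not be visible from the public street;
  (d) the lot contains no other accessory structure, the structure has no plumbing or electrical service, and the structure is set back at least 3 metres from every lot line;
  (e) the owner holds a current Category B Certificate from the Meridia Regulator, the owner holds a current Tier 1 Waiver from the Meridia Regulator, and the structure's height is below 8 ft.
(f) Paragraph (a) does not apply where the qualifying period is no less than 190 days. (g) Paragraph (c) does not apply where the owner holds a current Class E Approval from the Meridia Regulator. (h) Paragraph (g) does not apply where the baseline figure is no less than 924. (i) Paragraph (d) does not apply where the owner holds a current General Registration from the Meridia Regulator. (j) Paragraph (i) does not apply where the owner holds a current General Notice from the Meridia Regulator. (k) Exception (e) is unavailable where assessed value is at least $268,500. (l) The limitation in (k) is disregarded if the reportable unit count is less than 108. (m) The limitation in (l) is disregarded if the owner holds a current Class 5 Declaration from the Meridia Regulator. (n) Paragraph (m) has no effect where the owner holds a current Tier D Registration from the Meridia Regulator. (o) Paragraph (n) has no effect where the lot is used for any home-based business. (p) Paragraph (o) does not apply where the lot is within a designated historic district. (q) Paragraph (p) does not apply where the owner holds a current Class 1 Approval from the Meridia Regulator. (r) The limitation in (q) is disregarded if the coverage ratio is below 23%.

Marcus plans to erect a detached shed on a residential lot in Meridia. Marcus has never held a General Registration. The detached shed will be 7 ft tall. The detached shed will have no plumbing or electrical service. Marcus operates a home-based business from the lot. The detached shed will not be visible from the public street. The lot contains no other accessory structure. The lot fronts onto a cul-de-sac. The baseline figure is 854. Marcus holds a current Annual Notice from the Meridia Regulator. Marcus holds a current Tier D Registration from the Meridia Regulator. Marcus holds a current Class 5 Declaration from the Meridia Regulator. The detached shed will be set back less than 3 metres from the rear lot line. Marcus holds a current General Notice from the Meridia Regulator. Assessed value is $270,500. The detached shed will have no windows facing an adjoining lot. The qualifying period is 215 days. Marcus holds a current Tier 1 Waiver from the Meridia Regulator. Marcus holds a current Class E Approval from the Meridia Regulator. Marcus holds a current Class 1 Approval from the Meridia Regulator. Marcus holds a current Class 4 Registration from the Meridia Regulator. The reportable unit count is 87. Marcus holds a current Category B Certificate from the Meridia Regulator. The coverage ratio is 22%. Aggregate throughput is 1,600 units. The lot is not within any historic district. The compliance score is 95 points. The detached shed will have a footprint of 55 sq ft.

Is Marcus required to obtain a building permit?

Yes — Marcus must obtain a building permit.

All of (a)'s requirements are met (a current Annual Notice is held; the structure's footprint is 55 sq ft, below the 65 sq ft limit). Turning to paragraph (f): (f) operates against (a): the qualifying period is 215 days, meeting the 190 days threshold. Exception (a) does not apply.
Exception (b) does not apply: the compliance score is 95 points, short of 97 points.
Exception (c) is satisfied on its face — a current Class 4 Registration is held; the structure will not be visible from the street. But applying paragraphs (g)–(h): (g) is engaged — a current Class E Approval is held. (h) is inapplicable (the baseline figure is 854, short of 924), so (g) stands. So (c) is unavailable.
Exception (d) fails — the rear setback is under 3 m.
All of (e)'s requirements are met (a current Category B Certificate is held; a current Tier 1 Waiver is held; the structure's height is 7 ft, below the 8 ft limit). However, paragraphs (k)–(r) must be considered: (k) is triggered — assessed value is $270,500, meeting the $268,500 threshold. (l) would limit (k) — the reportable unit count is 87, less than the 108 limit — but (m) sets (l) aside: (m) is triggered — a current Class 5 Declaration is held. (n) operates (a current Tier D Registration is held), but yields to (o): (o) applies — a home-based business operates on the lot. (p), which would lift (o), is not triggered — the lot is not in a historic district. (e) is therefore removed.
No exception applies. The general rule governs.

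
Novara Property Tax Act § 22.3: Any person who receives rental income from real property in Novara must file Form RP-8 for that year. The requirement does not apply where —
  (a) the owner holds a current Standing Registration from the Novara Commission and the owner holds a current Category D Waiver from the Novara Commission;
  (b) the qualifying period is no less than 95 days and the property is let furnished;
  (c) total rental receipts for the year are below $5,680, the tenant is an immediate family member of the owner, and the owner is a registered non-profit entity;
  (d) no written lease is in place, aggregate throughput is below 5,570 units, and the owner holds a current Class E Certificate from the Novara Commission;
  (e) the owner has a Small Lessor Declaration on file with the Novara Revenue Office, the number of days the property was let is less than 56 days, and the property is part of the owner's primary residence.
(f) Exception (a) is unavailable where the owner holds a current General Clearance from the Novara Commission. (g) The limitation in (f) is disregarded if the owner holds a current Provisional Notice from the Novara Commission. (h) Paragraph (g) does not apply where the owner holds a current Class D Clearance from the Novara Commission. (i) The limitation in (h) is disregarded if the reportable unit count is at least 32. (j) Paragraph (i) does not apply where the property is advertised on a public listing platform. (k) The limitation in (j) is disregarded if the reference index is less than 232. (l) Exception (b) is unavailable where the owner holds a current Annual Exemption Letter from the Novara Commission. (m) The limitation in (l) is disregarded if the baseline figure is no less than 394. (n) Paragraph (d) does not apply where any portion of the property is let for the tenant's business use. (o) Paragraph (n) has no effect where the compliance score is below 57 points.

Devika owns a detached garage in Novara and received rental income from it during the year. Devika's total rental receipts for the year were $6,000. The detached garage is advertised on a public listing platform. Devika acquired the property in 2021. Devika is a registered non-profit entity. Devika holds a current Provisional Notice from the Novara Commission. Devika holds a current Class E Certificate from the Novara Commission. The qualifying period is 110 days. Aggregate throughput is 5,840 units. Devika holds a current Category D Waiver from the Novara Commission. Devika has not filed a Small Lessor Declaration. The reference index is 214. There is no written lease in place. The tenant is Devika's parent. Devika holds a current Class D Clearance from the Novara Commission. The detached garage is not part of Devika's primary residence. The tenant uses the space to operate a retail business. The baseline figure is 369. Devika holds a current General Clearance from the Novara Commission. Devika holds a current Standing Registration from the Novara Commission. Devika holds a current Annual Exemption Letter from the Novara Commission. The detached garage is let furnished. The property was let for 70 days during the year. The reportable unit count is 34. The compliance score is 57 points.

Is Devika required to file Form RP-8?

No — exception (a) applies; Devika is not required to file Form RP-8.

Exception (a): a current Standing Registration is held; a current Category D Waiver is held — every condition holds. As to paragraphs (f)–(k): (f) is triggered (a current General Clearance is held), but is itself disapplied by (g): (g) is engaged — a current Provisional Notice is held. (h) operates (a current Class D Clearance is held), but is set aside by (i): (i) operates — the reportable unit count is 34, meeting the 32 threshold. (j) would limit (i) — the property is publicly advertised — but (k) sets (j) aside: (k) applies — the reference index is 214, less than the 232 limit. (a) remains available.
Exception (b)'s conditions are all satisfied: the qualifying period is 110 days, meeting the 95 days threshold; the property is let furnished. However, paragraphs (l)–(m) must be considered: (l) is engaged — a current Annual Exemption Letter is held. (m) does not operate here (the baseline figure is 369, short of 394), so (l) stands. (b) is therefore removed.
Exception (c) requires that total rental receipts for the year are below $5,680; but total rental receipts for the year are $6,000, not below $5,680, so (c) is unavailable.
Exception (d) requires that aggregate throughput is below 5,570 units; but aggregate throughput is 5,840 units, not below 5,570 units, so (d) is unavailable.
Exception (e) requires that the owner has a Small Lessor Declaration on file with the Novara Revenue Office; but no Small Lessor Declaration is on file, so (e) is unavailable.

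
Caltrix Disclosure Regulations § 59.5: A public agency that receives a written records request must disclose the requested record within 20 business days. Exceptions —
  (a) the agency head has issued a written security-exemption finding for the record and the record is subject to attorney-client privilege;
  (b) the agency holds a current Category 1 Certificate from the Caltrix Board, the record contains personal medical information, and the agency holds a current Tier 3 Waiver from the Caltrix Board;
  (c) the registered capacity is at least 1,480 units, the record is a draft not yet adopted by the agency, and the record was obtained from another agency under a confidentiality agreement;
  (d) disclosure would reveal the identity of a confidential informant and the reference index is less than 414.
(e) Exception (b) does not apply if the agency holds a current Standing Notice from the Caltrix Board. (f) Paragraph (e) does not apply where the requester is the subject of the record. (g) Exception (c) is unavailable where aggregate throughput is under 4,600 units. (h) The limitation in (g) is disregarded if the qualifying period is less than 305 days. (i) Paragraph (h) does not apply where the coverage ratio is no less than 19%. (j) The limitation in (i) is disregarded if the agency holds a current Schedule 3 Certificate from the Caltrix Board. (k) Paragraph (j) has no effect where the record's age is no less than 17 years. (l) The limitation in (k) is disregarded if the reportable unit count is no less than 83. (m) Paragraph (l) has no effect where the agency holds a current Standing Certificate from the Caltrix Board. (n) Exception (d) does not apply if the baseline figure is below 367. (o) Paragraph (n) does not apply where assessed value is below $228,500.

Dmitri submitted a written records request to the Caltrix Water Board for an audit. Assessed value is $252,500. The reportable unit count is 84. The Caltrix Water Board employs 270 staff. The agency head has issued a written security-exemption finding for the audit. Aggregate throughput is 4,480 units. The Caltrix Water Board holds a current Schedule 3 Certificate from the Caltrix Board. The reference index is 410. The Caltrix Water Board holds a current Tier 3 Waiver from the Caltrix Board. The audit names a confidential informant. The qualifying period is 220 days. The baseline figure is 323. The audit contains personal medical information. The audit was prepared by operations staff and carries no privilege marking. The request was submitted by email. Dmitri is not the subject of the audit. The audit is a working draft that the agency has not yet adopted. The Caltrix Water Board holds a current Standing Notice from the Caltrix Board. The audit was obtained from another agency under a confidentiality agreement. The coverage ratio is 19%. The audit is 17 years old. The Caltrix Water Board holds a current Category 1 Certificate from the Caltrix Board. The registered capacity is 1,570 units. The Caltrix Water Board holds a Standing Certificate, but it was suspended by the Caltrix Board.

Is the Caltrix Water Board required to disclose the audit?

No — exception (c) applies; the Caltrix Water Board is not required to disclose the audit.

Exception (a) does not apply: the audit carries no privilege marking.
Exception (b) is satisfied on its face — a current Category 1 Certificate is held; the audit contains personal medical information; a current Tier 3 Waiver is held. But applying paragraphs (e)–(f): (e) is engaged — a current Standing Notice is held. (f) is inapplicable (Dmitri is not the subject of the audit), so (e) stands. (b) is therefore removed.
Exception (c) is satisfied on its face — the registered capacity is 1,570 units, meeting the 1,480 units threshold; the audit is an unadopted draft; the audit was obtained under a confidentiality agreement. Applying paragraphs (g)–(m): (g) applies (aggregate throughput is 4,480 units, under the 4,600 units limit), but is itself disapplied by (h): (h) is engaged — the qualifying period is 220 days, less than the 305 days limit. (i) would limit (h) — the coverage ratio is 19%, meeting the 19% threshold — but (j) sets (i) aside: (j) is engaged — a current Schedule 3 Certificate is held. (k) would limit (j) — the record's age is 17 years, meeting the 17 years threshold — but (l) sets (k) aside: (l) applies — the reportable unit count is 84, meeting the 83 threshold. (m) does not operate here (the Standing Certificate is not current), so (l) stands. (c) remains available.
Exception (d): the audit names a confidential informant; the reference index is 410, less than the 414 limit — every condition holds. But: (n) operates against (d): the baseline figure is 323, below the 367 limit. (o) is not triggered (assessed value is $252,500, not below $228,500), so (n) stands. (d) is therefore removed.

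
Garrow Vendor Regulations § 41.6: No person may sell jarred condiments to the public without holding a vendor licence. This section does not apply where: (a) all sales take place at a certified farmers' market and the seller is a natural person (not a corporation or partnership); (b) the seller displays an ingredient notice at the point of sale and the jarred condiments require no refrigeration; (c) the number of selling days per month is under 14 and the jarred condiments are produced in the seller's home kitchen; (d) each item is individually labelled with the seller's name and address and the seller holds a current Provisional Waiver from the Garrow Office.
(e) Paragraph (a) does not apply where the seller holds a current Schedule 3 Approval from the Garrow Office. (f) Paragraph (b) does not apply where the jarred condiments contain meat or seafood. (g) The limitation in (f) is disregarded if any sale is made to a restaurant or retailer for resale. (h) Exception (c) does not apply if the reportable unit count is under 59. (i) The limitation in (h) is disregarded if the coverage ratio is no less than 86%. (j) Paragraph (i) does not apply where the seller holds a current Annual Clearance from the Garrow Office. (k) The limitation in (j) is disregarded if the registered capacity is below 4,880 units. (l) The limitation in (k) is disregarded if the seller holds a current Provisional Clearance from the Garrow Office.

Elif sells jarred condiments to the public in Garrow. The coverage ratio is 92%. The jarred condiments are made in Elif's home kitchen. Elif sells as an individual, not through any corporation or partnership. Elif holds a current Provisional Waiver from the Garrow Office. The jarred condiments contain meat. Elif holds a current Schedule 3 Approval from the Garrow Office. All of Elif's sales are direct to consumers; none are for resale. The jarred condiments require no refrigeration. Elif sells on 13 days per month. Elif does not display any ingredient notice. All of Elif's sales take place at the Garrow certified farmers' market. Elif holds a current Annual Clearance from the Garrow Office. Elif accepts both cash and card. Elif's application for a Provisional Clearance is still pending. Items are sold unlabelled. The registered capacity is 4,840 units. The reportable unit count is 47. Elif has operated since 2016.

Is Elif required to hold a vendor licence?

No — exception (c) applies; Elif is not required to hold a vendor licence.

Exception (a)'s conditions are all satisfied: all sales are at a certified farmers' market; the seller is a natural person. But: (e) operates against (a): a current Schedule 3 Approval is held. So (a) is unavailable.
Exception (b) fails — no ingredient notice is displayed.
Exception (c): the number of selling days per month is 13, under the 14 limit; the jarred condiments are home-kitchen produced — every condition holds. Applying paragraphs (h)–(l): (h) would limit (c) — the reportable unit count is 47, under the 59 limit — but (i) sets (h) aside: (i) operates against (h): the coverage ratio is 92%, meeting the 86% threshold. (j) would limit (i) — a current Annual Clearance is held — but (k) sets (j) aside: (k) operates against (j): the registered capacity is 4,840 units, below the 4,880 units limit. (l) is not engaged (the Provisional Clearance is not current), so (k) stands. (c) remains available.
Exception (d) fails — items are sold unlabelled.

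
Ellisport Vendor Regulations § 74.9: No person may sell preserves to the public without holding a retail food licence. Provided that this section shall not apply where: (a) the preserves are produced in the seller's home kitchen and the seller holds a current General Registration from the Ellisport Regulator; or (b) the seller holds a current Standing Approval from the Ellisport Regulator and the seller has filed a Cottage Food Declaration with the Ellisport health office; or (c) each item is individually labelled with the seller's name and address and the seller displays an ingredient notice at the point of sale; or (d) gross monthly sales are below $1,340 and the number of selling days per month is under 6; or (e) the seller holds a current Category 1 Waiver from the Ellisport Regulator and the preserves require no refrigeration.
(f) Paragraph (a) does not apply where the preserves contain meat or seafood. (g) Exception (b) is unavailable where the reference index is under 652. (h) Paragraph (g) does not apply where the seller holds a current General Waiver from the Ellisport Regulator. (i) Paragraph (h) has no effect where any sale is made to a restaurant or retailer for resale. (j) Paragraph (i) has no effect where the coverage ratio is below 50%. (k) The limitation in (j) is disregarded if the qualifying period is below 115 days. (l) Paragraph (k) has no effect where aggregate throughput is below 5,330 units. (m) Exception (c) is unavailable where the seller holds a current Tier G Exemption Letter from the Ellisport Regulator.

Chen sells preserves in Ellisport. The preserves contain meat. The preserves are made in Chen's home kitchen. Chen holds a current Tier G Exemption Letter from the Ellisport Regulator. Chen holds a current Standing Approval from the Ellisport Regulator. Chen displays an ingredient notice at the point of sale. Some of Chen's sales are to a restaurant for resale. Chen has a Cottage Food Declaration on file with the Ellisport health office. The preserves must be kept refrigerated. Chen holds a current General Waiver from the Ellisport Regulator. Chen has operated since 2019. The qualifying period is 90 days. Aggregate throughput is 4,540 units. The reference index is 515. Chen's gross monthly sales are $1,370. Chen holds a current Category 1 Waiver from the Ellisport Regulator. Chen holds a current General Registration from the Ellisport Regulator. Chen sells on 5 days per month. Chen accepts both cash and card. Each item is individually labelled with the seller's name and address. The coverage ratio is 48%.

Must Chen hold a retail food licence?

All of (a)'s requirements are met (the preserves are home-kitchen produced; a current General Registration is held). Turning to paragraph (f): (f) is engaged — the preserves contain meat. (a) is therefore removed.
All of (b)'s requirements are met (a current Standing Approval is held; a Cottage Food Declaration is on file). Applying paragraphs (g)–(l): (g) is triggered (the reference index is 515, under the 652 limit), but is set aside by (h): (h) is engaged — a current General Waiver is held. (i) operates (some sales are to a restaurant for resale), but is displaced by (j): (j) applies — the coverage ratio is 48%, below the 50% limit. (k) would limit (j) — the qualifying period is 90 days, below the 115 days limit — but (l) sets (k) aside: (l) operates against (k): aggregate throughput is 4,540 units, below the 5,330 units limit. So (b) applies.
Exception (c) is satisfied on its face — items are individually labelled; an ingredient notice is displayed. Turning to paragraph (m): (m) operates against (c): a current Tier G Exemption Letter is held. So (c) is unavailable.
Exception (d) does not apply: gross monthly sales are $1,370, not below $1,340.
Exception (e) does not apply: the preserves require refrigeration.

No — exception (b) applies; Chen is not required to hold a retail food licence.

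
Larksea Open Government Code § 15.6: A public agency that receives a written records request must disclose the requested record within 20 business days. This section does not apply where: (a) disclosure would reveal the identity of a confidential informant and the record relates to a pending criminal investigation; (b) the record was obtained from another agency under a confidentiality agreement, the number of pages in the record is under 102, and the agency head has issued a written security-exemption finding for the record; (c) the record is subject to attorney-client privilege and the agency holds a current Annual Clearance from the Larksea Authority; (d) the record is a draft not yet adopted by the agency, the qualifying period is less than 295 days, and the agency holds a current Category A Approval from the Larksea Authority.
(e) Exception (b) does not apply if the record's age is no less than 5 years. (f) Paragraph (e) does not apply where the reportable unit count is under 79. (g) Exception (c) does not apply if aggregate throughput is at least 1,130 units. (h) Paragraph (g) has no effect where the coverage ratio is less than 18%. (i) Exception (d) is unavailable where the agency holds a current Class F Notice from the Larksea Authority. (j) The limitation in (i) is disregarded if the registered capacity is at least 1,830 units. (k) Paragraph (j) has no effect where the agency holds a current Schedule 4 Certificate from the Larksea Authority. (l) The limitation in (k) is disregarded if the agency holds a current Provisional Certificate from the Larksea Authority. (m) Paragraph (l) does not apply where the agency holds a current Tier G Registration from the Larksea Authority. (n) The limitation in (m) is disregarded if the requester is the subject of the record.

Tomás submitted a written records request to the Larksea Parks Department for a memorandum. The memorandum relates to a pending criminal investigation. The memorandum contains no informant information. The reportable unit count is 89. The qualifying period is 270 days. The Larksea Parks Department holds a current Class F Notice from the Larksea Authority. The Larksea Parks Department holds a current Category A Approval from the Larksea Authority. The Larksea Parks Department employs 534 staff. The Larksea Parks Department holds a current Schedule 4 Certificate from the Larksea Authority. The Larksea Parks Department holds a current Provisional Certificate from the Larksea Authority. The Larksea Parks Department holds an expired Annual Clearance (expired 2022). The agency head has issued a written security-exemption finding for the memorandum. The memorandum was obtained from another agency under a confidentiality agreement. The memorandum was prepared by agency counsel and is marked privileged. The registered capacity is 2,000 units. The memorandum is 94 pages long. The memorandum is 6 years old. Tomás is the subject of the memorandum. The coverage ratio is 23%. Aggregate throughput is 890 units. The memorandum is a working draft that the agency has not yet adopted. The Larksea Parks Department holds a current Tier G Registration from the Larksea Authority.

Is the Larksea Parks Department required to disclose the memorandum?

No — exception (d) applies; the Larksea Parks Department is not required to disclose the memorandum.

Exception (a) does not apply: the memorandum contains no informant information.
Exception (b): the memorandum was obtained under a confidentiality agreement; the number of pages in the record is 94, under the 102 limit; a written security-exemption finding has been issued — every condition holds. But applying paragraphs (e)–(f): (e) operates — the record's age is 6 years, meeting the 5 years threshold. (f), which would lift (e), is not engaged — the reportable unit count is 89, not under 79. So (b) is unavailable.
Exception (c) does not apply: the Annual Clearance is not current.
Exception (d): the memorandum is an unadopted draft; the qualifying period is 270 days, less than the 295 days limit; a current Category A Approval is held — every condition holds. As to paragraphs (i)–(n): (i) would limit (d) — a current Class F Notice is held — but (j) sets (i) aside: (j) operates against (i): the registered capacity is 2,000 units, meeting the 1,830 units threshold. (k) is triggered (a current Schedule 4 Certificate is held), but is displaced by (l): (l) is triggered — a current Provisional Certificate is held. (m) would limit (l) — a current Tier G Registration is held — but (n) sets (m) aside: (n) applies — Tomás is the subject of the memorandum. Exception (d) stands.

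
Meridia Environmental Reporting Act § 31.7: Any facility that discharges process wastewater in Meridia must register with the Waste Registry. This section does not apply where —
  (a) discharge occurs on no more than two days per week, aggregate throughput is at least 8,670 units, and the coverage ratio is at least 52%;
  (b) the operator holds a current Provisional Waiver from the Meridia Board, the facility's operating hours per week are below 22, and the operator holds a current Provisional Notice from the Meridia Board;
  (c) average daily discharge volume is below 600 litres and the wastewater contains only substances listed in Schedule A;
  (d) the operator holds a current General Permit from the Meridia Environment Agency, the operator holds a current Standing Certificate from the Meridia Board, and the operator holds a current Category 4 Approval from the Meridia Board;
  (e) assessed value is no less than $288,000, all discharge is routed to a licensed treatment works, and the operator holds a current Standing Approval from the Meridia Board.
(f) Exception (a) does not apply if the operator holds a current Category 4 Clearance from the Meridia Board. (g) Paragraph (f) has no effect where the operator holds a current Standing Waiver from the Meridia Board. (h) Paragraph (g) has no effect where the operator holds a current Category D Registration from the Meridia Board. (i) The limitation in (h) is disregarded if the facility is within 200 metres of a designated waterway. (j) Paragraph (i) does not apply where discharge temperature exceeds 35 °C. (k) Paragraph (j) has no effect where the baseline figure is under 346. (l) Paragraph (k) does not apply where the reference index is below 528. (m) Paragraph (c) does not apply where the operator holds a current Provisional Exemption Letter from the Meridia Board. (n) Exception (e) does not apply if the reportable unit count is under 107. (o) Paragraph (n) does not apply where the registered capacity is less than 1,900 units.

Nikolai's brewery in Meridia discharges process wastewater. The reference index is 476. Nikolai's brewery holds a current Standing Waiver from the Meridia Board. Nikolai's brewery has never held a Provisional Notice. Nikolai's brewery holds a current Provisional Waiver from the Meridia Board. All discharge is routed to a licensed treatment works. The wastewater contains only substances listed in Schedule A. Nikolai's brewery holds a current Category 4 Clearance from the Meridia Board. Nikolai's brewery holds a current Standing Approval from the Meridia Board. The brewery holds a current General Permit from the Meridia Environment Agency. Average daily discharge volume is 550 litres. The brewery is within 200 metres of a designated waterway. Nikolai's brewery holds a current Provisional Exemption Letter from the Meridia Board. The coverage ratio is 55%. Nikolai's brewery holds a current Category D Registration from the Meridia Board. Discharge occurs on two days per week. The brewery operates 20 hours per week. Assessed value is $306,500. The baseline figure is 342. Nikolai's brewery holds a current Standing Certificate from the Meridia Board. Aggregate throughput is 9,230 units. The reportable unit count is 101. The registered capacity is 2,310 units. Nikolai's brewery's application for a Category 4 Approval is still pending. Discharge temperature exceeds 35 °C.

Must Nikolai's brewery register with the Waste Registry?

Yes — Nikolai's brewery must register with the Waste Registry.

Exception (a)'s conditions are all satisfied: discharge occurs on no more than two days per week; aggregate throughput is 9,230 units, meeting the 8,670 units threshold; the coverage ratio is 55%, meeting the 52% threshold. But applying paragraphs (f)–(l): (f) is engaged — a current Category 4 Clearance is held. (g) is engaged (a current Standing Waiver is held), but is set aside by (h): (h) is triggered — a current Category D Registration is held. (i) operates (the brewery is within 200 m of a designated waterway), but is displaced by (j): (j) applies — discharge temperature exceeds 35 °C. (k) would limit (j) — the baseline figure is 342, under the 346 limit — but (l) sets (k) aside: (l) operates against (k): the reference index is 476, below the 528 limit. Exception (a) does not apply.
Exception (b) requires that the operator holds a current Provisional Notice from the Meridia Board; but there is no Provisional Notice in force, so (b) is unavailable.
Exception (c) is satisfied on its face — average daily discharge volume is 550 litres, below the 600 litres limit; the wastewater is Schedule-A-only. However, paragraph (m) must be considered: (m) operates against (c): a current Provisional Exemption Letter is held. So (c) is unavailable.
Exception (d) requires that the operator holds a current Category 4 Approval from the Meridia Board; but the Category 4 Approval is not current, so (d) is unavailable.
Exception (e): assessed value is $306,500, meeting the $288,000 threshold; discharge is routed to a licensed treatment works; a current Standing Approval is held — every condition holds. But: (n) applies — the reportable unit count is 101, under the 107 limit. (o) does not operate here (the registered capacity is 2,310 units, not less than 1,900 units), so (n) stands. Exception (e) does not apply.
No exception applies. The general rule governs.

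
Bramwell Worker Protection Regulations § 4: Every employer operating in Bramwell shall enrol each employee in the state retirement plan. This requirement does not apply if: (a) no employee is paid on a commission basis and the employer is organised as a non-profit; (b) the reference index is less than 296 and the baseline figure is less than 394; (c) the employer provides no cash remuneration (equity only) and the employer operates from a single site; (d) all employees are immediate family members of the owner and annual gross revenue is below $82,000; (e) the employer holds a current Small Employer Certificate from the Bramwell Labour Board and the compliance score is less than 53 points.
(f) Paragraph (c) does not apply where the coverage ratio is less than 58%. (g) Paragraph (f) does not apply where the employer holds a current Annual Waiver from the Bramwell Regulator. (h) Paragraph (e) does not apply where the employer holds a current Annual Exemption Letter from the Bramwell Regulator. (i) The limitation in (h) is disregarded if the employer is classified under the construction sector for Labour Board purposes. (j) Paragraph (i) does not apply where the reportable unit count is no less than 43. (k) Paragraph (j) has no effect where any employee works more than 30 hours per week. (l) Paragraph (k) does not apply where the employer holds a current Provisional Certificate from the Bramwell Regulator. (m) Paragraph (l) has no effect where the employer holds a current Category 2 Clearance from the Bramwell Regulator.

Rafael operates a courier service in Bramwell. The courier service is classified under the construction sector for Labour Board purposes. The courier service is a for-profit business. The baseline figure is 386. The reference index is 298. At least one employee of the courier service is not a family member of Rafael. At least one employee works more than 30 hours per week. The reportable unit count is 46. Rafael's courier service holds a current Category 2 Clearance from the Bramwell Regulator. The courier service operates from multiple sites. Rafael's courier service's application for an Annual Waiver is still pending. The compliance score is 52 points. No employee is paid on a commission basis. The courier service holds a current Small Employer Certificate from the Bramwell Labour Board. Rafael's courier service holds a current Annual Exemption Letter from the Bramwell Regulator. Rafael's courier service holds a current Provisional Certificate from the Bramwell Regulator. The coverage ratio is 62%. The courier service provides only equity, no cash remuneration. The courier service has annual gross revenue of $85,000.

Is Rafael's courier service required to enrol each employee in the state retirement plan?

Exception (a) requires that the employer is organised as a non-profit; but the employer is for-profit, so (a) is unavailable.
Exception (b) fails — the reference index is 298, not less than 296.
Exception (c) fails — the employer operates from multiple sites.
Exception (d) fails — at least one employee is not a family member.
Exception (e)'s conditions are all satisfied: a current Small Employer Certificate is held; the compliance score is 52 points, less than the 53 points limit. Under paragraphs (h)–(m): (h) would limit (e) — a current Annual Exemption Letter is held — but (i) sets (h) aside: (i) applies — the courier service is classified under the construction sector. (j) would limit (i) — the reportable unit count is 46, meeting the 43 threshold — but (k) sets (j) aside: (k) operates against (j): at least one employee exceeds 30 hours/week. (l) would limit (k) — a current Provisional Certificate is held — but (m) sets (l) aside: (m) is triggered — a current Category 2 Clearance is held. So (e) applies.

No — exception (e) applies; Rafael's courier service is not required to enrol each employee in the state retirement plan.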